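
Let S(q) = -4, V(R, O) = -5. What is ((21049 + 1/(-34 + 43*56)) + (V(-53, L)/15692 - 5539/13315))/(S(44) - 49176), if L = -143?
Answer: -5220271326146949/12197159796206800 ≈ -0.42799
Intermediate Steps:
((21049 + 1/(-34 + 43*56)) + (V(-53, L)/15692 - 5539/13315))/(S(44) - 49176) = ((21049 + 1/(-34 + 43*56)) + (-5/15692 - 5539/13315))/(-4 - 49176) = ((21049 + 1/(-34 + 2408)) + (-5*1/15692 - 5539*1/13315))/(-49180) = ((21049 + 1/2374) + (-5/15692 - 5539/13315))*(-1/49180) = ((21049 + 1/2374) - 86984563/208938980)*(-1/49180) = (49970327/2374 - 86984563/208938980)*(-1/49180) = (5220271326146949/248010569260)*(-1/49180) = -5220271326146949/12197159796206800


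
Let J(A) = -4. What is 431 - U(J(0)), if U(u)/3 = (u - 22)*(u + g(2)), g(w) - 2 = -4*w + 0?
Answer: -349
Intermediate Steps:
g(w) = 2 - 4*w (g(w) = 2 + (-4*w + 0) = 2 - 4*w)
U(u) = 3*(-22 + u)*(-6 + u) (U(u) = 3*((u - 22)*(u + (2 - 4*2))) = 3*((-22 + u)*(u + (2 - 8))) = 3*((-22 + u)*(u - 6)) = 3*((-22 + u)*(-6 + u)) = 3*(-22 + u)*(-6 + u))
431 - U(J(0)) = 431 - (396 - 84*(-4) + 3*(-4)²) = 431 - (396 + 336 + 3*16) = 431 - (396 + 336 + 48) = 431 - 1*780 = 431 - 780 = -349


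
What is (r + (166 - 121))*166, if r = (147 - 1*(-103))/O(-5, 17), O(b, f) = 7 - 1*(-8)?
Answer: 30710/3 ≈ 10237.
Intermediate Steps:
O(b, f) = 15 (O(b, f) = 7 + 8 = 15)
r = 50/3 (r = (147 - 1*(-103))/15 = (147 + 103)*(1/15) = 250*(1/15) = 50/3 ≈ 16.667)
(r + (166 - 121))*166 = (50/3 + (166 - 121))*166 = (50/3 + 45)*166 = (185/3)*166 = 30710/3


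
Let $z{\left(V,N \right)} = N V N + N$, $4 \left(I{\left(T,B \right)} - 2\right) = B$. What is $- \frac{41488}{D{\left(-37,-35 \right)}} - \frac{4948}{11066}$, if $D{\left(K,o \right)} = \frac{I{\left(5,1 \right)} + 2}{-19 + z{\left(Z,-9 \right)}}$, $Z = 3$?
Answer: $- \frac{197415711498}{94061} \approx -2.0988 \cdot 10^{6}$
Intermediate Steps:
$I{\left(T,B \right)} = 2 + \frac{B}{4}$
$z{\left(V,N \right)} = N + V N^{2}$ ($z{\left(V,N \right)} = V N^{2} + N = N + V N^{2}$)
$D{\left(K,o \right)} = \frac{17}{860}$ ($D{\left(K,o \right)} = \frac{\left(2 + \frac{1}{4} \cdot 1\right) + 2}{-19 - 9 \left(1 - 27\right)} = \frac{\left(2 + \frac{1}{4}\right) + 2}{-19 - 9 \left(1 - 27\right)} = \frac{\frac{9}{4} + 2}{-19 - -234} = \frac{17}{4 \left(-19 + 234\right)} = \frac{17}{4 \cdot 215} = \frac{17}{4} \cdot \frac{1}{215} = \frac{17}{860}$)
$- \frac{41488}{D{\left(-37,-35 \right)}} - \frac{4948}{11066} = - \frac{41488}{\frac{17}{860}} - \frac{4948}{11066} = \left(-41488\right) \frac{860}{17} - \frac{2474}{5533} = - \frac{35679680}{17} - \frac{2474}{5533} = - \frac{197415711498}{94061}$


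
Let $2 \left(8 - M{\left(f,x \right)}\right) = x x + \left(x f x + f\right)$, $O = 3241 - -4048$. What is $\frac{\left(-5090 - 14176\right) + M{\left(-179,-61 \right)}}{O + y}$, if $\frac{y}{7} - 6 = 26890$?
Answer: $\frac{624001}{391122} \approx 1.5954$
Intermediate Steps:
$y = 188272$ ($y = 42 + 7 \cdot 26890 = 42 + 188230 = 188272$)
$O = 7289$ ($O = 3241 + 4048 = 7289$)
$M{\left(f,x \right)} = 8 - \frac{f}{2} - \frac{x^{2}}{2} - \frac{f x^{2}}{2}$ ($M{\left(f,x \right)} = 8 - \frac{x x + \left(x f x + f\right)}{2} = 8 - \frac{x^{2} + \left(f x x + f\right)}{2} = 8 - \frac{x^{2} + \left(f x^{2} + f\right)}{2} = 8 - \frac{x^{2} + \left(f + f x^{2}\right)}{2} = 8 - \frac{f + x^{2} + f x^{2}}{2} = 8 - \left(\frac{f}{2} + \frac{x^{2}}{2} + \frac{f x^{2}}{2}\right) = 8 - \frac{f}{2} - \frac{x^{2}}{2} - \frac{f x^{2}}{2}$)
$\frac{\left(-5090 - 14176\right) + M{\left(-179,-61 \right)}}{O + y} = \frac{\left(-5090 - 14176\right) - \left(- \frac{195}{2} - 331169\right)}{7289 + 188272} = \frac{\left(-5090 - 14176\right) + \left(8 + \frac{179}{2} - \frac{3721}{2} - \left(- \frac{179}{2}\right) 3721\right)}{195561} = \left(-19266 + \left(8 + \frac{179}{2} - \frac{3721}{2} + \frac{666059}{2}\right)\right) \frac{1}{195561} = \left(-19266 + \frac{662533}{2}\right) \frac{1}{195561} = \frac{624001}{2} \cdot \frac{1}{195561} = \frac{624001}{391122}$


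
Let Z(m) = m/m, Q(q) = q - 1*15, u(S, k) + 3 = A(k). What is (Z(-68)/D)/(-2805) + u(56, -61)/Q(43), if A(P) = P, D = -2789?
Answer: -125170313/54762015 ≈ -2.2857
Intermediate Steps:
u(S, k) = -3 + k
Q(q) = -15 + q (Q(q) = q - 15 = -15 + q)
Z(m) = 1
(Z(-68)/D)/(-2805) + u(56, -61)/Q(43) = (1/(-2789))/(-2805) + (-3 - 61)/(-15 + 43) = (1*(-1/2789))*(-1/2805) - 64/28 = -1/2789*(-1/2805) - 64*1/28 = 1/7823145 - 16/7 = -125170313/54762015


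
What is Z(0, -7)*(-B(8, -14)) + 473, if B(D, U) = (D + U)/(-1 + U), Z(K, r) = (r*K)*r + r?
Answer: 2379/5 ≈ 475.80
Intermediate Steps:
Z(K, r) = r + K*r² (Z(K, r) = (K*r)*r + r = K*r² + r = r + K*r²)
B(D, U) = (D + U)/(-1 + U)
Z(0, -7)*(-B(8, -14)) + 473 = (-7*(1 + 0*(-7)))*(-(8 - 14)/(-1 - 14)) + 473 = (-7*(1 + 0))*(-(-6)/(-15)) + 473 = (-7*1)*(-(-1)*(-6)/15) + 473 = -(-7)*2/5 + 473 = -7*(-⅖) + 473 = 14/5 + 473 = 2379/5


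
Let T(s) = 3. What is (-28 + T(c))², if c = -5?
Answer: 625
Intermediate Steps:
(-28 + T(c))² = (-28 + 3)² = (-25)² = 625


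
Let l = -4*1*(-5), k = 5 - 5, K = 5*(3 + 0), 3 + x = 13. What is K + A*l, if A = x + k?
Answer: 215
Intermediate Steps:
x = 10 (x = -3 + 13 = 10)
K = 15 (K = 5*3 = 15)
k = 0
l = 20 (l = -4*(-5) = 20)
A = 10 (A = 10 + 0 = 10)
K + A*l = 15 + 10*20 = 15 + 200 = 215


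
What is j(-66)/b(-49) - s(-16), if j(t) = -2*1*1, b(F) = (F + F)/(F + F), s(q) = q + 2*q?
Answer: 46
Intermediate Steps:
s(q) = 3*q
b(F) = 1 (b(F) = (2*F)/((2*F)) = (2*F)*(1/(2*F)) = 1)
j(t) = -2 (j(t) = -2*1 = -2)
j(-66)/b(-49) - s(-16) = -2/1 - 3*(-16) = -2*1 - 1*(-48) = -2 + 48 = 46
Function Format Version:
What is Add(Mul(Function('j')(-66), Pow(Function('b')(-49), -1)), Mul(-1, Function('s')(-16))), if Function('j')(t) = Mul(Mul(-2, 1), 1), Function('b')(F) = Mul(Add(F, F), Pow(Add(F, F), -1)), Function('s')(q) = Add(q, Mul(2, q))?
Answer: 46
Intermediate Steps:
Function('s')(q) = Mul(3, q)
Function('b')(F) = 1 (Function('b')(F) = Mul(Mul(2, F), Pow(Mul(2, F), -1)) = Mul(Mul(2, F), Mul(Rational(1, 2), Pow(F, -1))) = 1)
Function('j')(t) = -2 (Function('j')(t) = Mul(-2, 1) = -2)
Add(Mul(Function('j')(-66), Pow(Function('b')(-49), -1)), Mul(-1, Function('s')(-16))) = Add(Mul(-2, Pow(1, -1)), Mul(-1, Mul(3, -16))) = Add(Mul(-2, 1), Mul(-1, -48)) = Add(-2, 48) = 46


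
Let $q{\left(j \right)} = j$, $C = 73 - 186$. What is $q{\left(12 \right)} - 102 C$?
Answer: $11538$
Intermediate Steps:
$C = -113$
$q{\left(12 \right)} - 102 C = 12 - -11526 = 12 + 11526 = 11538$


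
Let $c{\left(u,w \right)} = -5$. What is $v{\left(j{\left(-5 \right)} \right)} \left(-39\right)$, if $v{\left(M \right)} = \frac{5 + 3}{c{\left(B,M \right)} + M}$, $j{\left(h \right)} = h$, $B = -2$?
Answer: $\frac{156}{5} \approx 31.2$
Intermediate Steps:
$v{\left(M \right)} = \frac{8}{-5 + M}$ ($v{\left(M \right)} = \frac{5 + 3}{-5 + M} = \frac{8}{-5 + M}$)
$v{\left(j{\left(-5 \right)} \right)} \left(-39\right) = \frac{8}{-5 - 5} \left(-39\right) = \frac{8}{-10} \left(-39\right) = 8 \left(- \frac{1}{10}\right) \left(-39\right) = \left(- \frac{4}{5}\right) \left(-39\right) = \frac{156}{5}$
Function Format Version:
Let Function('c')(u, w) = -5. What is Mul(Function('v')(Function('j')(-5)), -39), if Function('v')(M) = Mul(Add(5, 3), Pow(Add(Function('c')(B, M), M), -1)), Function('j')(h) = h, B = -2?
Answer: Rational(156, 5) ≈ 31.200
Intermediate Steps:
Function('v')(M) = Mul(8, Pow(Add(-5, M), -1)) (Function('v')(M) = Mul(Add(5, 3), Pow(Add(-5, M), -1)) = Mul(8, Pow(Add(-5, M), -1)))
Mul(Function('v')(Function('j')(-5)), -39) = Mul(Mul(8, Pow(Add(-5, -5), -1)), -39) = Mul(Mul(8, Pow(-10, -1)), -39) = Mul(Mul(8, Rational(-1, 10)), -39) = Mul(Rational(-4, 5), -39) = Rational(156, 5)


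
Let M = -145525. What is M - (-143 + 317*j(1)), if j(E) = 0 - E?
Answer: -145065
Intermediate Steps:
j(E) = -E
M - (-143 + 317*j(1)) = -145525 - (-143 + 317*(-1*1)) = -145525 - (-143 + 317*(-1)) = -145525 - (-143 - 317) = -145525 - 1*(-460) = -145525 + 460 = -145065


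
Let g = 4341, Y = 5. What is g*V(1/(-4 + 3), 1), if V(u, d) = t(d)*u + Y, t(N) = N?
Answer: 17364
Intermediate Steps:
V(u, d) = 5 + d*u (V(u, d) = d*u + 5 = 5 + d*u)
g*V(1/(-4 + 3), 1) = 4341*(5 + 1/(-4 + 3)) = 4341*(5 + 1/(-1)) = 4341*(5 + 1*(-1)) = 4341*(5 - 1) = 4341*4 = 17364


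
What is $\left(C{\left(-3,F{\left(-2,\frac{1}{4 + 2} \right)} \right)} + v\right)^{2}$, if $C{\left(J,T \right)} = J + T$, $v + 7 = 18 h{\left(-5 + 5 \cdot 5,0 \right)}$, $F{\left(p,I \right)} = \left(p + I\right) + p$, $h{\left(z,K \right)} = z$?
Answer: $\frac{4313929}{36} \approx 1.1983 \cdot 10^{5}$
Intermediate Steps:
$F{\left(p,I \right)} = I + 2 p$ ($F{\left(p,I \right)} = \left(I + p\right) + p = I + 2 p$)
$v = 353$ ($v = -7 + 18 \left(-5 + 5 \cdot 5\right) = -7 + 18 \left(-5 + 25\right) = -7 + 18 \cdot 20 = -7 + 360 = 353$)
$\left(C{\left(-3,F{\left(-2,\frac{1}{4 + 2} \right)} \right)} + v\right)^{2} = \left(\left(-3 + \left(\frac{1}{4 + 2} + 2 \left(-2\right)\right)\right) + 353\right)^{2} = \left(\left(-3 - \left(4 - \frac{1}{6}\right)\right) + 353\right)^{2} = \left(\left(-3 + \left(\frac{1}{6} - 4\right)\right) + 353\right)^{2} = \left(\left(-3 - \frac{23}{6}\right) + 353\right)^{2} = \left(- \frac{41}{6} + 353\right)^{2} = \left(\frac{2077}{6}\right)^{2} = \frac{4313929}{36}$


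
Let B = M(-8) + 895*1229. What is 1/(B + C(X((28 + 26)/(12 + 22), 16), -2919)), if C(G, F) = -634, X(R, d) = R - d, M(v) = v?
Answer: 1/1099313 ≈ 9.0966e-7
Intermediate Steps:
B = 1099947 (B = -8 + 895*1229 = -8 + 1099955 = 1099947)
1/(B + C(X((28 + 26)/(12 + 22), 16), -2919)) = 1/(1099947 - 634) = 1/1099313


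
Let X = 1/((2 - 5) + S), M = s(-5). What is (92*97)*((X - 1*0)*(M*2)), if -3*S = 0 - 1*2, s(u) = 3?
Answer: -160632/7 ≈ -22947.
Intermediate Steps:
M = 3
S = ⅔ (S = -(0 - 1*2)/3 = -(0 - 2)/3 = -⅓*(-2) = ⅔ ≈ 0.66667)
X = -3/7 (X = 1/((2 - 5) + ⅔) = 1/(-3 + ⅔) = 1/(-7/3) = -3/7 ≈ -0.42857)
(92*97)*((X - 1*0)*(M*2)) = (92*97)*((-3/7 - 1*0)*(3*2)) = 8924*((-3/7 + 0)*6) = 8924*(-3/7*6) = 8924*(-18/7) = -160632/7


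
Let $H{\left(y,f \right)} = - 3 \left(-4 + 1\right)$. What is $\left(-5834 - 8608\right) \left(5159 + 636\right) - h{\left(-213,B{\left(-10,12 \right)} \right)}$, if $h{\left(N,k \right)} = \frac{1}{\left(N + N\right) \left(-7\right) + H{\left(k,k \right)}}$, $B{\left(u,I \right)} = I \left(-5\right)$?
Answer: $- \frac{250320947491}{2991} \approx -8.3691 \cdot 10^{7}$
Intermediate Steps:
$H{\left(y,f \right)} = 9$ ($H{\left(y,f \right)} = \left(-3\right) \left(-3\right) = 9$)
$B{\left(u,I \right)} = - 5 I$
$h{\left(N,k \right)} = \frac{1}{9 - 14 N}$ ($h{\left(N,k \right)} = \frac{1}{\left(N + N\right) \left(-7\right) + 9} = \frac{1}{2 N \left(-7\right) + 9} = \frac{1}{- 14 N + 9} = \frac{1}{9 - 14 N}$)
$\left(-5834 - 8608\right) \left(5159 + 636\right) - h{\left(-213,B{\left(-10,12 \right)} \right)} = \left(-5834 - 8608\right) \left(5159 + 636\right) - - \frac{1}{-9 + 14 \left(-213\right)} = \left(-14442\right) 5795 - - \frac{1}{-9 - 2982} = -83691390 - - \frac{1}{-2991} = -83691390 - \left(-1\right) \left(- \frac{1}{2991}\right) = -83691390 - \frac{1}{2991} = - \frac{250320947491}{2991}$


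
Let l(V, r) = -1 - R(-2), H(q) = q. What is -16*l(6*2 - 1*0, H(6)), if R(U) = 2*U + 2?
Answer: -16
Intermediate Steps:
R(U) = 2 + 2*U
l(V, r) = 1 (l(V, r) = -1 - (2 + 2*(-2)) = -1 - (2 - 4) = -1 - 1*(-2) = -1 + 2 = 1)
-16*l(6*2 - 1*0, H(6)) = -16*1 = -16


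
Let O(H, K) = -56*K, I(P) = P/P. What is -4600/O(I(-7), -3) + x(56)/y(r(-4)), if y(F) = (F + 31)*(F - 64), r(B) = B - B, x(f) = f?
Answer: -142747/5208 ≈ -27.409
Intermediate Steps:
I(P) = 1
r(B) = 0
y(F) = (-64 + F)*(31 + F) (y(F) = (31 + F)*(-64 + F) = (-64 + F)*(31 + F))
-4600/O(I(-7), -3) + x(56)/y(r(-4)) = -4600/((-56*(-3))) + 56/(-1984 + 0² - 33*0) = -4600/168 + 56/(-1984 + 0 + 0) = -4600*1/168 + 56/(-1984) = -575/21 + 56*(-1/1984) = -575/21 - 7/248 = -142747/5208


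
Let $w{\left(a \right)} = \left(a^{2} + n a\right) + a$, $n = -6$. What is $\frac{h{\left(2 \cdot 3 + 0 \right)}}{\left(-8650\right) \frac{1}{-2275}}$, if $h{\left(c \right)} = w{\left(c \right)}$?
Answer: $\frac{273}{173} \approx 1.578$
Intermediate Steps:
$w{\left(a \right)} = a^{2} - 5 a$ ($w{\left(a \right)} = \left(a^{2} - 6 a\right) + a = a^{2} - 5 a$)
$h{\left(c \right)} = c \left(-5 + c\right)$
$\frac{h{\left(2 \cdot 3 + 0 \right)}}{\left(-8650\right) \frac{1}{-2275}} = \frac{\left(2 \cdot 3 + 0\right) \left(-5 + \left(2 \cdot 3 + 0\right)\right)}{\left(-8650\right) \frac{1}{-2275}} = \frac{\left(6 + 0\right) \left(-5 + \left(6 + 0\right)\right)}{\left(-8650\right) \left(- \frac{1}{2275}\right)} = \frac{6 \left(-5 + 6\right)}{\frac{346}{91}} = 6 \cdot 1 \cdot \frac{91}{346} = 6 \cdot \frac{91}{346} = \frac{273}{173}$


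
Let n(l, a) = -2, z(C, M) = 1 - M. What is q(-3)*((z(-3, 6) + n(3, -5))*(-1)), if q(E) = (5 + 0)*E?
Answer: -105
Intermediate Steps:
q(E) = 5*E
q(-3)*((z(-3, 6) + n(3, -5))*(-1)) = (5*(-3))*(((1 - 1*6) - 2)*(-1)) = -15*((1 - 6) - 2)*(-1) = -15*(-5 - 2)*(-1) = -(-105)*(-1) = -15*7 = -105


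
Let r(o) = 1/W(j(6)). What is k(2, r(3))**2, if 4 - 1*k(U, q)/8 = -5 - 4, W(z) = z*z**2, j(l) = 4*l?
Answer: 10816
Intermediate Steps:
W(z) = z**3
r(o) = 1/13824 (r(o) = 1/((4*6)**3) = 1/(24**3) = 1/13824)
k(U, q) = 104 (k(U, q) = 32 - 8*(-5 - 4) = 32 - 8*(-9) = 32 + 72 = 104)
k(2, r(3))**2 = 104**2 = 10816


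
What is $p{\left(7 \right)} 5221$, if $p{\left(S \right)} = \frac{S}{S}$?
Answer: $5221$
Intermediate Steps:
$p{\left(S \right)} = 1$
$p{\left(7 \right)} 5221 = 1 \cdot 5221 = 5221$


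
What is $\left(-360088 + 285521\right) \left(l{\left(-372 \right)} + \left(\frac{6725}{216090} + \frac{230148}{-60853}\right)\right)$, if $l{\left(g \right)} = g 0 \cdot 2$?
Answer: $\frac{735580263097093}{2629944954} \approx 2.7969 \cdot 10^{5}$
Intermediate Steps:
$l{\left(g \right)} = 0$ ($l{\left(g \right)} = 0 \cdot 2 = 0$)
$\left(-360088 + 285521\right) \left(l{\left(-372 \right)} + \left(\frac{6725}{216090} + \frac{230148}{-60853}\right)\right) = \left(-360088 + 285521\right) \left(0 + \left(\frac{6725}{216090} + \frac{230148}{-60853}\right)\right) = - 74567 \left(0 + \left(6725 \cdot \frac{1}{216090} + 230148 \left(- \frac{1}{60853}\right)\right)\right) = - 74567 \left(0 + \left(\frac{1345}{43218} - \frac{230148}{60853}\right)\right) = - 74567 \left(0 - \frac{9864688979}{2629944954}\right) = \left(-74567\right) \left(- \frac{9864688979}{2629944954}\right) = \frac{735580263097093}{2629944954}$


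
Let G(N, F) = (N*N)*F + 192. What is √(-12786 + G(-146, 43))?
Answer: √903994 ≈ 950.79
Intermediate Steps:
G(N, F) = 192 + F*N² (G(N, F) = N²*F + 192 = F*N² + 192 = 192 + F*N²)
√(-12786 + G(-146, 43)) = √(-12786 + (192 + 43*(-146)²)) = √(-12786 + (192 + 43*21316)) = √(-12786 + (192 + 916588)) = √(-12786 + 916780) = √903994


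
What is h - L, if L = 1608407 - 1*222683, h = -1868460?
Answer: -3254184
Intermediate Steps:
L = 1385724 (L = 1608407 - 222683 = 1385724)
h - L = -1868460 - 1*1385724 = -1868460 - 1385724 = -3254184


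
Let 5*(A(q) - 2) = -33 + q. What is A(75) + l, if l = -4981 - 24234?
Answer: -146023/5 ≈ -29205.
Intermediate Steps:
A(q) = -23/5 + q/5 (A(q) = 2 + (-33 + q)/5 = 2 + (-33/5 + q/5) = -23/5 + q/5)
l = -29215
A(75) + l = (-23/5 + (⅕)*75) - 29215 = (-23/5 + 15) - 29215 = 52/5 - 29215 = -146023/5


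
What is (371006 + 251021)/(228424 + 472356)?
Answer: 622027/700780 ≈ 0.88762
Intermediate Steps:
(371006 + 251021)/(228424 + 472356) = 622027/700780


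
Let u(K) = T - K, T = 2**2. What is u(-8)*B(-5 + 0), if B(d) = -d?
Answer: 60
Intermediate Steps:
T = 4
u(K) = 4 - K
u(-8)*B(-5 + 0) = (4 - 1*(-8))*(-(-5 + 0)) = (4 + 8)*(-1*(-5)) = 12*5 = 60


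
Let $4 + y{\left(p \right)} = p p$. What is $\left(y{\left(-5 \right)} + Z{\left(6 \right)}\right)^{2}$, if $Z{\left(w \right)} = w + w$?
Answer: $1089$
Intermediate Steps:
$y{\left(p \right)} = -4 + p^{2}$ ($y{\left(p \right)} = -4 + p p = -4 + p^{2}$)
$Z{\left(w \right)} = 2 w$
$\left(y{\left(-5 \right)} + Z{\left(6 \right)}\right)^{2} = \left(\left(-4 + \left(-5\right)^{2}\right) + 2 \cdot 6\right)^{2} = \left(\left(-4 + 25\right) + 12\right)^{2} = \left(21 + 12\right)^{2} = 33^{2} = 1089$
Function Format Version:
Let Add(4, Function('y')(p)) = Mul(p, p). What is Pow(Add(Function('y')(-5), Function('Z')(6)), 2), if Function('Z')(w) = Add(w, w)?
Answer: 1089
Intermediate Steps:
Function('y')(p) = Add(-4, Pow(p, 2)) (Function('y')(p) = Add(-4, Mul(p, p)) = Add(-4, Pow(p, 2)))
Function('Z')(w) = Mul(2, w)
Pow(Add(Function('y')(-5), Function('Z')(6)), 2) = Pow(Add(Add(-4, Pow(-5, 2)), Mul(2, 6)), 2) = Pow(Add(Add(-4, 25), 12), 2) = Pow(Add(21, 12), 2) = Pow(33, 2) = 1089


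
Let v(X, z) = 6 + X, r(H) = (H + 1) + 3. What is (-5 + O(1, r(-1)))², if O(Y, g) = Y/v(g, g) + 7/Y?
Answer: 361/81 ≈ 4.4568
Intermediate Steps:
r(H) = 4 + H (r(H) = (1 + H) + 3 = 4 + H)
O(Y, g) = 7/Y + Y/(6 + g) (O(Y, g) = Y/(6 + g) + 7/Y = 7/Y + Y/(6 + g))
(-5 + O(1, r(-1)))² = (-5 + (7/1 + 1/(6 + (4 - 1))))² = (-5 + (7*1 + 1/(6 + 3)))² = (-5 + (7 + 1/9))² = (-5 + (7 + 1*(⅑)))² = (-5 + (7 + ⅑))² = (-5 + 64/9)² = (19/9)² = 361/81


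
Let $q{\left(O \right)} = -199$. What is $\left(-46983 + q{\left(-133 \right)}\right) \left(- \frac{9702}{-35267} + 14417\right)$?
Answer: $- \frac{23989878562462}{35267} \approx -6.8024 \cdot 10^{8}$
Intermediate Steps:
$\left(-46983 + q{\left(-133 \right)}\right) \left(- \frac{9702}{-35267} + 14417\right) = \left(-46983 - 199\right) \left(- \frac{9702}{-35267} + 14417\right) = - 47182 \left(\left(-9702\right) \left(- \frac{1}{35267}\right) + 14417\right) = - 47182 \left(\frac{9702}{35267} + 14417\right) = \left(-47182\right) \frac{508454041}{35267} = - \frac{23989878562462}{35267}$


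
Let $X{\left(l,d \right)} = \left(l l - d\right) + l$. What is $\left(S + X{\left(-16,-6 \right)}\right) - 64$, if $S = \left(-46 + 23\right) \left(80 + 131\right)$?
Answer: $-4671$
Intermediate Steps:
$S = -4853$ ($S = \left(-23\right) 211 = -4853$)
$X{\left(l,d \right)} = l + l^{2} - d$ ($X{\left(l,d \right)} = \left(l^{2} - d\right) + l = l + l^{2} - d$)
$\left(S + X{\left(-16,-6 \right)}\right) - 64 = \left(-4853 - \left(10 - 256\right)\right) - 64 = \left(-4853 + \left(-16 + 256 + 6\right)\right) - 64 = \left(-4853 + 246\right) - 64 = -4607 - 64 = -4671$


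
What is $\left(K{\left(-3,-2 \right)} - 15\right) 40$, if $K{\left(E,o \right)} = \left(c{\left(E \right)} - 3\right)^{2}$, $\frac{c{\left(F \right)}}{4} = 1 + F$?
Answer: $4240$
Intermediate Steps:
$c{\left(F \right)} = 4 + 4 F$ ($c{\left(F \right)} = 4 \left(1 + F\right) = 4 + 4 F$)
$K{\left(E,o \right)} = \left(1 + 4 E\right)^{2}$ ($K{\left(E,o \right)} = \left(\left(4 + 4 E\right) - 3\right)^{2} = \left(1 + 4 E\right)^{2}$)
$\left(K{\left(-3,-2 \right)} - 15\right) 40 = \left(\left(1 + 4 \left(-3\right)\right)^{2} - 15\right) 40 = \left(\left(1 - 12\right)^{2} - 15\right) 40 = \left(\left(-11\right)^{2} - 15\right) 40 = \left(121 - 15\right) 40 = 106 \cdot 40 = 4240$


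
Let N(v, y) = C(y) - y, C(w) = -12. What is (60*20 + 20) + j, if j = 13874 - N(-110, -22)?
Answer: 15084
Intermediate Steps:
N(v, y) = -12 - y
j = 13864 (j = 13874 - (-12 - 1*(-22)) = 13874 - (-12 + 22) = 13874 - 1*10 = 13874 - 10 = 13864)
(60*20 + 20) + j = (60*20 + 20) + 13864 = (1200 + 20) + 13864 = 1220 + 13864 = 15084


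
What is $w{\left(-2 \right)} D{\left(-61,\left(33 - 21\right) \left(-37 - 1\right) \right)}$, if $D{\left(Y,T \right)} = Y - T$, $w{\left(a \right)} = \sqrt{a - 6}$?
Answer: $790 i \sqrt{2} \approx 1117.2 i$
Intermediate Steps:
$w{\left(a \right)} = \sqrt{-6 + a}$
$w{\left(-2 \right)} D{\left(-61,\left(33 - 21\right) \left(-37 - 1\right) \right)} = \sqrt{-6 - 2} \left(-61 - \left(33 - 21\right) \left(-37 - 1\right)\right) = \sqrt{-8} \left(-61 - 12 \left(-38\right)\right) = 2 i \sqrt{2} \left(-61 - -456\right) = 2 i \sqrt{2} \left(-61 + 456\right) = 2 i \sqrt{2} \cdot 395 = 790 i \sqrt{2}$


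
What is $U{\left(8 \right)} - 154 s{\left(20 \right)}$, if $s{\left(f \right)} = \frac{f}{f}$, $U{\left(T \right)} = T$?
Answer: $-146$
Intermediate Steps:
$s{\left(f \right)} = 1$
$U{\left(8 \right)} - 154 s{\left(20 \right)} = 8 - 154 = -146$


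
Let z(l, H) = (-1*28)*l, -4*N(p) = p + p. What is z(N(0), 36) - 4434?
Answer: -4434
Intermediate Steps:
N(p) = -p/2 (N(p) = -(p + p)/4 = -p/2)
z(l, H) = -28*l
z(N(0), 36) - 4434 = -(-14)*0 - 4434 = -28*0 - 4434 = 0 - 4434 = -4434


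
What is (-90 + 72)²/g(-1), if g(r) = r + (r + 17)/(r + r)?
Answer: -36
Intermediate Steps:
g(r) = r + (17 + r)/(2*r) (g(r) = r + (17 + r)/((2*r)) = r + (17 + r)*(1/(2*r)) = r + (17 + r)/(2*r))
(-90 + 72)²/g(-1) = (-90 + 72)²/(½ - 1 + (17/2)/(-1)) = (-18)²/(½ - 1 + (17/2)*(-1)) = 324/(½ - 1 - 17/2) = 324/(-9) = 324*(-⅑) = -36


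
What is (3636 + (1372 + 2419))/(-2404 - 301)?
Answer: -7427/2705 ≈ -2.7457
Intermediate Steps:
(3636 + (1372 + 2419))/(-2404 - 301) = (3636 + 3791)/(-2705) = 7427*(-1/2705) = -7427/2705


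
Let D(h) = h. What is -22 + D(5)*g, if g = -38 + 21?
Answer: -107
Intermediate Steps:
g = -17
-22 + D(5)*g = -22 + 5*(-17) = -22 - 85 = -107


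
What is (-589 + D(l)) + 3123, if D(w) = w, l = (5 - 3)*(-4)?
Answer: 2526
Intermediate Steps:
l = -8 (l = 2*(-4) = -8)
(-589 + D(l)) + 3123 = (-589 - 8) + 3123 = -597 + 3123 = 2526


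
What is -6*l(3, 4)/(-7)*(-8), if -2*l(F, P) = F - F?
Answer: 0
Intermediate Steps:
l(F, P) = 0 (l(F, P) = -(F - F)/2 = -½*0 = 0)
-6*l(3, 4)/(-7)*(-8) = -0/(-7)*(-8) = -0*(-1)/7*(-8) = -6*0*(-8) = 0*(-8) = 0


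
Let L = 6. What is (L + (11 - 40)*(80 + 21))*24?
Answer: -70152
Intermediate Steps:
(L + (11 - 40)*(80 + 21))*24 = (6 + (11 - 40)*(80 + 21))*24 = (6 - 29*101)*24 = (6 - 2929)*24 = -2923*24 = -70152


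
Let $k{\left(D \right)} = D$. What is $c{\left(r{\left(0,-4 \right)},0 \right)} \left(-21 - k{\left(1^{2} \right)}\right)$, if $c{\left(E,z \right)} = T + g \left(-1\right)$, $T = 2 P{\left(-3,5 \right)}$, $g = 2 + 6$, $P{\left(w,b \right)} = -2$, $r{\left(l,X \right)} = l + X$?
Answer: $264$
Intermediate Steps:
$r{\left(l,X \right)} = X + l$
$g = 8$
$T = -4$ ($T = 2 \left(-2\right) = -4$)
$c{\left(E,z \right)} = -12$ ($c{\left(E,z \right)} = -4 + 8 \left(-1\right) = -4 - 8 = -12$)
$c{\left(r{\left(0,-4 \right)},0 \right)} \left(-21 - k{\left(1^{2} \right)}\right) = - 12 \left(-21 - 1^{2}\right) = - 12 \left(-21 - 1\right) = \left(-12\right) \left(-22\right) = 264$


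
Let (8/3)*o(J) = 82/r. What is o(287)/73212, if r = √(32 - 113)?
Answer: -41*I/878544 ≈ -4.6668e-5*I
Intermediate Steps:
r = 9*I (r = √(-81) = 9*I ≈ 9.0*I)
o(J) = -41*I/12 (o(J) = 3*(82/((9*I)))/8 = 3*(82*(-I/9))/8 = 3*(-82*I/9)/8 = -41*I/12)
o(287)/73212 = -41*I/12/73212 = -41*I/12*(1/73212) = -41*I/878544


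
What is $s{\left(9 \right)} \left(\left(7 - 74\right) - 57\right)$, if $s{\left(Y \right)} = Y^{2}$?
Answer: $-10044$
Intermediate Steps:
$s{\left(9 \right)} \left(\left(7 - 74\right) - 57\right) = 9^{2} \left(\left(7 - 74\right) - 57\right) = 81 \left(-67 - 57\right) = 81 \left(-124\right) = -10044$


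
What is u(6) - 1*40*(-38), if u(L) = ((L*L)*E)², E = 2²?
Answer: 22256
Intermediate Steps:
E = 4
u(L) = 16*L⁴ (u(L) = ((L*L)*4)² = (L²*4)² = (4*L²)² = 16*L⁴)
u(6) - 1*40*(-38) = 16*6⁴ - 1*40*(-38) = 16*1296 - 40*(-38) = 20736 + 1520 = 22256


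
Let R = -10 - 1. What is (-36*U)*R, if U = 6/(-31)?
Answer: -2376/31 ≈ -76.645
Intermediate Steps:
U = -6/31 (U = 6*(-1/31) = -6/31 ≈ -0.19355)
R = -11
(-36*U)*R = -36*(-6/31)*(-11) = (216/31)*(-11) = -2376/31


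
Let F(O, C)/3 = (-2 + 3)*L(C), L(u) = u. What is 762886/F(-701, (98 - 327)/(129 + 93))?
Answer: -56453564/229 ≈ -2.4652e+5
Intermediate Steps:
F(O, C) = 3*C (F(O, C) = 3*((-2 + 3)*C) = 3*(1*C) = 3*C)
762886/F(-701, (98 - 327)/(129 + 93)) = 762886/((3*((98 - 327)/(129 + 93)))) = 762886/((3*(-229/222))) = 762886/(-229/74) = 762886*(-74/229) = -56453564/229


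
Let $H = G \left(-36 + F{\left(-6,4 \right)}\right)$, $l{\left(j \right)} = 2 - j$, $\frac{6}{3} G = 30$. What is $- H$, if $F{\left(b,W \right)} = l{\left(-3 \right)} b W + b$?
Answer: $2430$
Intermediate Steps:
$G = 15$ ($G = \frac{1}{2} \cdot 30 = 15$)
$F{\left(b,W \right)} = b + 5 W b$ ($F{\left(b,W \right)} = \left(2 - -3\right) b W + b = \left(2 + 3\right) b W + b = 5 b W + b = 5 W b + b = b + 5 W b$)
$H = -2430$ ($H = 15 \left(-36 - 6 \left(1 + 5 \cdot 4\right)\right) = 15 \left(-36 - 6 \left(1 + 20\right)\right) = 15 \left(-36 - 126\right) = 15 \left(-162\right) = -2430$)
$- H = \left(-1\right) \left(-2430\right) = 2430$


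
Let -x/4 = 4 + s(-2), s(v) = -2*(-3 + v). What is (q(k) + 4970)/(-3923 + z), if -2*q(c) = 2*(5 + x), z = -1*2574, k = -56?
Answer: -5021/6497 ≈ -0.77282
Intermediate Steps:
s(v) = 6 - 2*v
z = -2574
x = -56 (x = -4*(4 + (6 - 2*(-2))) = -4*(4 + (6 + 4)) = -4*(4 + 10) = -4*14 = -56)
q(c) = 51 (q(c) = -(5 - 56) = -(-51) = -½*(-102) = 51)
(q(k) + 4970)/(-3923 + z) = (51 + 4970)/(-3923 - 2574) = 5021/(-6497) = 5021*(-1/6497) = -5021/6497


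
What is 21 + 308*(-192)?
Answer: -59115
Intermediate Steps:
21 + 308*(-192) = 21 - 59136 = -59115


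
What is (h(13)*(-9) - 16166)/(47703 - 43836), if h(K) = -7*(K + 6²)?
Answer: -13079/3867 ≈ -3.3822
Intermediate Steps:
h(K) = -252 - 7*K (h(K) = -7*(K + 36) = -7*(36 + K) = -252 - 7*K)
(h(13)*(-9) - 16166)/(47703 - 43836) = ((-252 - 7*13)*(-9) - 16166)/(47703 - 43836) = ((-252 - 91)*(-9) - 16166)/3867 = (-343*(-9) - 16166)*(1/3867) = (3087 - 16166)*(1/3867) = -13079*1/3867 = -13079/3867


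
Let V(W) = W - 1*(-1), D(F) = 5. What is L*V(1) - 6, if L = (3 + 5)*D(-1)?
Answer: 74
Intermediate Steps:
V(W) = 1 + W (V(W) = W + 1 = 1 + W)
L = 40 (L = (3 + 5)*5 = 8*5 = 40)
L*V(1) - 6 = 40*(1 + 1) - 6 = 40*2 - 6 = 80 - 6 = 74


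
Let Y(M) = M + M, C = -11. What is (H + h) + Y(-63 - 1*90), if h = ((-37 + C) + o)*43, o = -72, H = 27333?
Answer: 21867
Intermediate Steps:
Y(M) = 2*M
h = -5160 (h = ((-37 - 11) - 72)*43 = (-48 - 72)*43 = -120*43 = -5160)
(H + h) + Y(-63 - 1*90) = (27333 - 5160) + 2*(-63 - 1*90) = 22173 + 2*(-63 - 90) = 22173 + 2*(-153) = 22173 - 306 = 21867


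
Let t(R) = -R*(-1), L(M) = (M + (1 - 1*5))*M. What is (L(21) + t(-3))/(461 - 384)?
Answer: 354/77 ≈ 4.5974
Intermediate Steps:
L(M) = M*(-4 + M) (L(M) = (M + (1 - 5))*M = (M - 4)*M = (-4 + M)*M = M*(-4 + M))
t(R) = R
(L(21) + t(-3))/(461 - 384) = (21*(-4 + 21) - 3)/(461 - 384) = (21*17 - 3)/77 = (357 - 3)*(1/77) = 354*(1/77) = 354/77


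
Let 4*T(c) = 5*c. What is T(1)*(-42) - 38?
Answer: -181/2 ≈ -90.500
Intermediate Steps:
T(c) = 5*c/4 (T(c) = (5*c)/4 = 5*c/4)
T(1)*(-42) - 38 = ((5/4)*1)*(-42) - 38 = (5/4)*(-42) - 38 = -105/2 - 38 = -181/2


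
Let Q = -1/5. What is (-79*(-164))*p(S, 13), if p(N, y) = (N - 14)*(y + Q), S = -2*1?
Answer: -13266944/5 ≈ -2.6534e+6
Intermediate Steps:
S = -2
Q = -⅕ (Q = -1*⅕ = -⅕ ≈ -0.20000)
p(N, y) = (-14 + N)*(-⅕ + y) (p(N, y) = (N - 14)*(y - ⅕) = (-14 + N)*(-⅕ + y))
(-79*(-164))*p(S, 13) = (-79*(-164))*(14/5 - 14*13 - ⅕*(-2) - 2*13) = 12956*(14/5 - 182 + ⅖ - 26) = 12956*(-1024/5) = -13266944/5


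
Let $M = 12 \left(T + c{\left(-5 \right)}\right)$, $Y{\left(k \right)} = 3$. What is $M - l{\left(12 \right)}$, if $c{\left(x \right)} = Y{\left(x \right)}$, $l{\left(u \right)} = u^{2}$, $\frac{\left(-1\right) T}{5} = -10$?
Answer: $492$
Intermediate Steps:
$T = 50$ ($T = \left(-5\right) \left(-10\right) = 50$)
$c{\left(x \right)} = 3$
$M = 636$ ($M = 12 \left(50 + 3\right) = 12 \cdot 53 = 636$)
$M - l{\left(12 \right)} = 636 - 12^{2} = 636 - 144 = 492$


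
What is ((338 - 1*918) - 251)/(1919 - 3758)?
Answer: 277/613 ≈ 0.45188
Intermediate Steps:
((338 - 1*918) - 251)/(1919 - 3758) = ((338 - 918) - 251)/(-1839) = (-580 - 251)*(-1/1839) = -831*(-1/1839) = 277/613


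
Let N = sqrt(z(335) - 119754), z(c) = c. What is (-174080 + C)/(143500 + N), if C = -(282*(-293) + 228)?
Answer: -13156367000/20592369419 + 91682*I*sqrt(119419)/20592369419 ≈ -0.6389 + 0.0015386*I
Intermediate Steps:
C = 82398 (C = -(-82626 + 228) = -1*(-82398) = 82398)
N = I*sqrt(119419) (N = sqrt(335 - 119754) = sqrt(-119419) = I*sqrt(119419) ≈ 345.57*I)
(-174080 + C)/(143500 + N) = (-174080 + 82398)/(143500 + I*sqrt(119419)) = -91682/(143500 + I*sqrt(119419))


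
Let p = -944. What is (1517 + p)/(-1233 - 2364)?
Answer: -191/1199 ≈ -0.15930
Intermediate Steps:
(1517 + p)/(-1233 - 2364) = (1517 - 944)/(-1233 - 2364) = 573/(-3597) = 573*(-1/3597) = -191/1199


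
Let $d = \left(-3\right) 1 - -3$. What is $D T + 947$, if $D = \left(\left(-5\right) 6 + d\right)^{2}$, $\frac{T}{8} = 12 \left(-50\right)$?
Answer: $-4319053$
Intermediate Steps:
$T = -4800$ ($T = 8 \cdot 12 \left(-50\right) = 8 \left(-600\right) = -4800$)
$d = 0$ ($d = -3 + 3 = 0$)
$D = 900$ ($D = \left(\left(-5\right) 6 + 0\right)^{2} = \left(-30 + 0\right)^{2} = \left(-30\right)^{2} = 900$)
$D T + 947 = 900 \left(-4800\right) + 947 = -4320000 + 947 = -4319053$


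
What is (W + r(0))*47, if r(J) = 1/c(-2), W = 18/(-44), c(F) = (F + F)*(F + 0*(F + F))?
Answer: -1175/88 ≈ -13.352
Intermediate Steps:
c(F) = 2*F² (c(F) = (2*F)*(F + 0*(2*F)) = (2*F)*(F + 0) = (2*F)*F = 2*F²)
W = -9/22 (W = 18*(-1/44) = -9/22 ≈ -0.40909)
r(J) = ⅛ (r(J) = 1/(2*(-2)²) = 1/(2*4) = 1/8 = ⅛)
(W + r(0))*47 = (-9/22 + ⅛)*47 = -25/88*47 = -1175/88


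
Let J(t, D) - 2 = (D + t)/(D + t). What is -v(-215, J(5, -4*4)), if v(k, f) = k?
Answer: 215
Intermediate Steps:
J(t, D) = 3 (J(t, D) = 2 + (D + t)/(D + t) = 2 + 1 = 3)
-v(-215, J(5, -4*4)) = -1*(-215) = 215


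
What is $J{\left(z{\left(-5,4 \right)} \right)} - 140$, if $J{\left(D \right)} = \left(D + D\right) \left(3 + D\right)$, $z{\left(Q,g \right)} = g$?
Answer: $-84$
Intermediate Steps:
$J{\left(D \right)} = 2 D \left(3 + D\right)$
$J{\left(z{\left(-5,4 \right)} \right)} - 140 = 2 \cdot 4 \left(3 + 4\right) - 140 = 2 \cdot 4 \cdot 7 - 140 = 56 - 140 = -84$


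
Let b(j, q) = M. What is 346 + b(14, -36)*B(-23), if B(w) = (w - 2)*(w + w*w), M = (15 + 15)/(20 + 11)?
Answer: -368774/31 ≈ -11896.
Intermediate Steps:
M = 30/31 ≈ 0.96774
b(j, q) = 30/31
B(w) = (-2 + w)*(w + w**2)
346 + b(14, -36)*B(-23) = 346 + 30*(-23*(-2 + (-23)**2 - 1*(-23)))/31 = 346 + 30*(-23*(-2 + 529 + 23))/31 = 346 + 30*(-23*550)/31 = 346 + (30/31)*(-12650) = 346 - 379500/31 = -368774/31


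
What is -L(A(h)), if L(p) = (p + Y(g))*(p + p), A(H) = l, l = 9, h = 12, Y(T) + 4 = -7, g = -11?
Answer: 36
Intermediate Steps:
Y(T) = -11 (Y(T) = -4 - 7 = -11)
A(H) = 9
L(p) = 2*p*(-11 + p) (L(p) = (p - 11)*(p + p) = (-11 + p)*(2*p) = 2*p*(-11 + p))
-L(A(h)) = -2*9*(-11 + 9) = -2*9*(-2) = -1*(-36) = 36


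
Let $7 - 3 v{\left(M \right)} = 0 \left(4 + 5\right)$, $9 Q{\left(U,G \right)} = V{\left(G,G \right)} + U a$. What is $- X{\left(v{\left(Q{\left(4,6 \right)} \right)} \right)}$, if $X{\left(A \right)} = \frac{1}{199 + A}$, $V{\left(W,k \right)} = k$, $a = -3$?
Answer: $- \frac{3}{604} \approx -0.0049669$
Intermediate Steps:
$Q{\left(U,G \right)} = - \frac{U}{3} + \frac{G}{9}$ ($Q{\left(U,G \right)} = \frac{G + U \left(-3\right)}{9} = \frac{G - 3 U}{9} = - \frac{U}{3} + \frac{G}{9}$)
$v{\left(M \right)} = \frac{7}{3}$ ($v{\left(M \right)} = \frac{7}{3} - \frac{0 \left(4 + 5\right)}{3} = \frac{7}{3} - \frac{0 \cdot 9}{3} = \frac{7}{3} - 0 = \frac{7}{3} + 0 = \frac{7}{3}$)
$- X{\left(v{\left(Q{\left(4,6 \right)} \right)} \right)} = - \frac{1}{199 + \frac{7}{3}} = - \frac{1}{\frac{604}{3}} = \left(-1\right) \frac{3}{604} = - \frac{3}{604}$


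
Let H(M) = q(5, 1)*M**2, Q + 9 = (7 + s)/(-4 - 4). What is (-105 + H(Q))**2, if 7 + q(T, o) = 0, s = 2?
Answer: 2771706609/4096 ≈ 6.7669e+5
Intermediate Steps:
q(T, o) = -7 (q(T, o) = -7 + 0 = -7)
Q = -81/8 (Q = -9 + (7 + 2)/(-4 - 4) = -9 + 9/(-8) = -9 + 9*(-1/8) = -9 - 9/8 = -81/8 ≈ -10.125)
H(M) = -7*M**2
(-105 + H(Q))**2 = (-105 - 7*(-81/8)**2)**2 = (-105 - 7*6561/64)**2 = (-105 - 45927/64)**2 = (-52647/64)**2 = 2771706609/4096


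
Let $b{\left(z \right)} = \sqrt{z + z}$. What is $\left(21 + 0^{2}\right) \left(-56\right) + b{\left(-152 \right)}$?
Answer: $-1176 + 4 i \sqrt{19} \approx -1176.0 + 17.436 i$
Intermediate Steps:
$b{\left(z \right)} = \sqrt{2} \sqrt{z}$ ($b{\left(z \right)} = \sqrt{2 z} = \sqrt{2} \sqrt{z}$)
$\left(21 + 0^{2}\right) \left(-56\right) + b{\left(-152 \right)} = \left(21 + 0^{2}\right) \left(-56\right) + \sqrt{2} \sqrt{-152} = \left(21 + 0\right) \left(-56\right) + \sqrt{2} \cdot 2 i \sqrt{38} = 21 \left(-56\right) + 4 i \sqrt{19} = -1176 + 4 i \sqrt{19}$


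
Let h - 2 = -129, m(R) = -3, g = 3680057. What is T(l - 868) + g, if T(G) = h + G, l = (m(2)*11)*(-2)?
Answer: 3679128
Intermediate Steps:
h = -127 (h = 2 - 129 = -127)
l = 66 (l = -3*11*(-2) = -33*(-2) = 66)
T(G) = -127 + G
T(l - 868) + g = (-127 + (66 - 868)) + 3680057 = (-127 - 802) + 3680057 = -929 + 3680057 = 3679128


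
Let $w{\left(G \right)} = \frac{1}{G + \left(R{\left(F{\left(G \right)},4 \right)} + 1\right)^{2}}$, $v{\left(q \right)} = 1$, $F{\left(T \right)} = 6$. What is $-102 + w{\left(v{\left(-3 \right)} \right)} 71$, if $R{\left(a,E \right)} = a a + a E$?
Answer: $- \frac{379573}{3722} \approx -101.98$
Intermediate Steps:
$R{\left(a,E \right)} = a^{2} + E a$
$w{\left(G \right)} = \frac{1}{3721 + G}$ ($w{\left(G \right)} = \frac{1}{G + \left(6 \left(4 + 6\right) + 1\right)^{2}} = \frac{1}{G + \left(6 \cdot 10 + 1\right)^{2}} = \frac{1}{G + \left(60 + 1\right)^{2}} = \frac{1}{G + 61^{2}} = \frac{1}{G + 3721} = \frac{1}{3721 + G}$)
$-102 + w{\left(v{\left(-3 \right)} \right)} 71 = -102 + \frac{1}{3721 + 1} \cdot 71 = -102 + \frac{1}{3722} \cdot 71 = -102 + \frac{71}{3722} = - \frac{379573}{3722}$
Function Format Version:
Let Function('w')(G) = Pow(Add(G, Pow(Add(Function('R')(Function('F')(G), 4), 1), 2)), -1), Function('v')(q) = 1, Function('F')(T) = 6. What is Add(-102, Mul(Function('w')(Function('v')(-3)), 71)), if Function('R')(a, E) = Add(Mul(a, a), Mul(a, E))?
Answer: Rational(-379573, 3722) ≈ -101.98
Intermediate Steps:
Function('R')(a, E) = Add(Pow(a, 2), Mul(E, a))
Function('w')(G) = Pow(Add(3721, G), -1) (Function('w')(G) = Pow(Add(G, Pow(Add(Mul(6, Add(4, 6)), 1), 2)), -1) = Pow(Add(G, Pow(Add(Mul(6, 10), 1), 2)), -1) = Pow(Add(G, Pow(Add(60, 1), 2)), -1) = Pow(Add(G, Pow(61, 2)), -1) = Pow(Add(G, 3721), -1) = Pow(Add(3721, G), -1))
Add(-102, Mul(Function('w')(Function('v')(-3)), 71)) = Add(-102, Mul(Pow(Add(3721, 1), -1), 71)) = Add(-102, Mul(Pow(3722, -1), 71)) = Add(-102, Mul(Rational(1, 3722), 71)) = Add(-102, Rational(71, 3722)) = Rational(-379573, 3722)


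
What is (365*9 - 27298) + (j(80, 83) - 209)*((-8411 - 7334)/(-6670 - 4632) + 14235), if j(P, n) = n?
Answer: -10272379508/5651 ≈ -1.8178e+6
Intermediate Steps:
(365*9 - 27298) + (j(80, 83) - 209)*((-8411 - 7334)/(-6670 - 4632) + 14235) = (365*9 - 27298) + (83 - 209)*((-8411 - 7334)/(-6670 - 4632) + 14235) = (3285 - 27298) - 126*(-15745/(-11302) + 14235) = -24013 - 126*(-15745*(-1/11302) + 14235) = -24013 - 126*(15745/11302 + 14235) = -24013 - 126*160899715/11302 = -24013 - 10136682045/5651 = -10272379508/5651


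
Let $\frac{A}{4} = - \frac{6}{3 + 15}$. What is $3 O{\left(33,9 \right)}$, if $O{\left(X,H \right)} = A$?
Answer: $-4$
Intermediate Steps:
$A = - \frac{4}{3}$ ($A = 4 \left(- \frac{6}{3 + 15}\right) = 4 \left(- \frac{6}{18}\right) = 4 \left(\left(-6\right) \frac{1}{18}\right) = 4 \left(- \frac{1}{3}\right) = - \frac{4}{3} \approx -1.3333$)
$O{\left(X,H \right)} = - \frac{4}{3}$
$3 O{\left(33,9 \right)} = 3 \left(- \frac{4}{3}\right) = -4$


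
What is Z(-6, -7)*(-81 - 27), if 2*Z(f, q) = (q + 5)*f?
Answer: -648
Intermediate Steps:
Z(f, q) = f*(5 + q)/2 (Z(f, q) = ((q + 5)*f)/2 = ((5 + q)*f)/2 = (f*(5 + q))/2 = f*(5 + q)/2)
Z(-6, -7)*(-81 - 27) = ((1/2)*(-6)*(5 - 7))*(-81 - 27) = ((1/2)*(-6)*(-2))*(-108) = 6*(-108) = -648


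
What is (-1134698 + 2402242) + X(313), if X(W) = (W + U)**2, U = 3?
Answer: 1367400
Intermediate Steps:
X(W) = (3 + W)**2 (X(W) = (W + 3)**2 = (3 + W)**2)
(-1134698 + 2402242) + X(313) = (-1134698 + 2402242) + (3 + 313)**2 = 1267544 + 316**2 = 1267544 + 99856 = 1367400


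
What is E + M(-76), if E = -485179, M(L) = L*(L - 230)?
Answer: -461923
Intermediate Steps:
M(L) = L*(-230 + L)
E + M(-76) = -485179 - 76*(-230 - 76) = -485179 - 76*(-306) = -485179 + 23256 = -461923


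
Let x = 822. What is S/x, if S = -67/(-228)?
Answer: 67/187416 ≈ 0.00035749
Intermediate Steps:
S = 67/228 (S = -67*(-1/228) = 67/228 ≈ 0.29386)
S/x = (67/228)/822 = (67/228)*(1/822) = 67/187416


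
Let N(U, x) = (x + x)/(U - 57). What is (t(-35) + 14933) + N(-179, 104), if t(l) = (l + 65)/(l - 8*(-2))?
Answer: 16737135/1121 ≈ 14931.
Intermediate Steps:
t(l) = (65 + l)/(16 + l) (t(l) = (65 + l)/(l + 16) = (65 + l)/(16 + l))
N(U, x) = 2*x/(-57 + U) (N(U, x) = (2*x)/(-57 + U) = 2*x/(-57 + U))
(t(-35) + 14933) + N(-179, 104) = ((65 - 35)/(16 - 35) + 14933) + 2*104/(-57 - 179) = (30/(-19) + 14933) + 2*104/(-236) = (-1/19*30 + 14933) + 2*104*(-1/236) = (-30/19 + 14933) - 52/59 = 283697/19 - 52/59 = 16737135/1121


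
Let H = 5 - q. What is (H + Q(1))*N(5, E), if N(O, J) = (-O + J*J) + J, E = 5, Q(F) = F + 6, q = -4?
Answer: 400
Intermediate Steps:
Q(F) = 6 + F
N(O, J) = J + J² - O (N(O, J) = (-O + J²) + J = (J² - O) + J = J + J² - O)
H = 9 (H = 5 - 1*(-4) = 5 + 4 = 9)
(H + Q(1))*N(5, E) = (9 + (6 + 1))*(5 + 5² - 1*5) = (9 + 7)*(5 + 25 - 5) = 16*25 = 400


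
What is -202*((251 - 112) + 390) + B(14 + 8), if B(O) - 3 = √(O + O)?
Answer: -106855 + 2*√11 ≈ -1.0685e+5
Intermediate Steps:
B(O) = 3 + √2*√O (B(O) = 3 + √(O + O) = 3 + √(2*O) = 3 + √2*√O)
-202*((251 - 112) + 390) + B(14 + 8) = -202*((251 - 112) + 390) + (3 + √2*√(14 + 8)) = -202*(139 + 390) + (3 + √2*√22) = -202*529 + (3 + 2*√11) = -106858 + (3 + 2*√11) = -106855 + 2*√11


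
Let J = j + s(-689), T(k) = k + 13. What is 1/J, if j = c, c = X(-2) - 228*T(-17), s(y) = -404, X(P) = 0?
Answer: 1/508 ≈ 0.0019685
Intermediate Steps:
T(k) = 13 + k
c = 912 (c = 0 - 228*(13 - 17) = 0 - 228*(-4) = 0 + 912 = 912)
j = 912
J = 508 (J = 912 - 404 = 508)
1/J = 1/508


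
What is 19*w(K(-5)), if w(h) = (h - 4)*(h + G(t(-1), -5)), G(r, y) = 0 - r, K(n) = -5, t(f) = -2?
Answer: 513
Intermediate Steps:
G(r, y) = -r
w(h) = (-4 + h)*(2 + h) (w(h) = (h - 4)*(h - 1*(-2)) = (-4 + h)*(h + 2) = (-4 + h)*(2 + h))
19*w(K(-5)) = 19*(-8 + (-5)**2 - 2*(-5)) = 19*(-8 + 25 + 10) = 19*27 = 513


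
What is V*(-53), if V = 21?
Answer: -1113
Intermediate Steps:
V*(-53) = 21*(-53) = -1113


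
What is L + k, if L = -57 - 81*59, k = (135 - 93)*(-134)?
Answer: -10464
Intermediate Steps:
k = -5628 (k = 42*(-134) = -5628)
L = -4836 (L = -57 - 4779 = -4836)
L + k = -4836 - 5628 = -10464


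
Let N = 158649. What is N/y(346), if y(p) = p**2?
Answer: 158649/119716 ≈ 1.3252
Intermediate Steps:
N/y(346) = 158649/(346**2) = 158649/119716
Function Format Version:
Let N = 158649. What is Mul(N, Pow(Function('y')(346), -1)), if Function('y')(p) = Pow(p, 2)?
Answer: Rational(158649, 119716) ≈ 1.3252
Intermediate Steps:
Mul(N, Pow(Function('y')(346), -1)) = Mul(158649, Pow(Pow(346, 2), -1)) = Mul(158649, Pow(119716, -1)) = Mul(158649, Rational(1, 119716)) = Rational(158649, 119716)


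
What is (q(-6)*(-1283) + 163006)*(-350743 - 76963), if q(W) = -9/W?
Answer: -68895524039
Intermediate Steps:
(q(-6)*(-1283) + 163006)*(-350743 - 76963) = (-9/(-6)*(-1283) + 163006)*(-350743 - 76963) = (-9*(-⅙)*(-1283) + 163006)*(-427706) = ((3/2)*(-1283) + 163006)*(-427706) = (-3849/2 + 163006)*(-427706) = (322163/2)*(-427706) = -68895524039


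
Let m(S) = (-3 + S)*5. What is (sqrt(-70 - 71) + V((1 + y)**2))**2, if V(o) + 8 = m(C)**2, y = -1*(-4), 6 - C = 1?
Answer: (92 + I*sqrt(141))**2 ≈ 8323.0 + 2184.9*I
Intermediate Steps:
C = 5 (C = 6 - 1*1 = 6 - 1 = 5)
m(S) = -15 + 5*S
y = 4
V(o) = 92 (V(o) = -8 + (-15 + 5*5)**2 = -8 + (-15 + 25)**2 = -8 + 10**2 = -8 + 100 = 92)
(sqrt(-70 - 71) + V((1 + y)**2))**2 = (sqrt(-70 - 71) + 92)**2 = (sqrt(-141) + 92)**2 = (I*sqrt(141) + 92)**2 = (92 + I*sqrt(141))**2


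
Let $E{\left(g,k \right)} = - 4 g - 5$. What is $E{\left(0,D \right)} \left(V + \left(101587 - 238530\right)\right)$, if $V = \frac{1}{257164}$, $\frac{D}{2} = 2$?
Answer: $\frac{176084048255}{257164} \approx 6.8472 \cdot 10^{5}$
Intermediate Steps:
$D = 4$ ($D = 2 \cdot 2 = 4$)
$E{\left(g,k \right)} = -5 - 4 g$
$V = \frac{1}{257164} \approx 3.8886 \cdot 10^{-6}$
$E{\left(0,D \right)} \left(V + \left(101587 - 238530\right)\right) = \left(-5 - 0\right) \left(\frac{1}{257164} + \left(101587 - 238530\right)\right) = \left(-5 + 0\right) \left(\frac{1}{257164} + \left(101587 - 238530\right)\right) = - 5 \left(\frac{1}{257164} - 136943\right) = \left(-5\right) \left(- \frac{35216809651}{257164}\right) = \frac{176084048255}{257164}$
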